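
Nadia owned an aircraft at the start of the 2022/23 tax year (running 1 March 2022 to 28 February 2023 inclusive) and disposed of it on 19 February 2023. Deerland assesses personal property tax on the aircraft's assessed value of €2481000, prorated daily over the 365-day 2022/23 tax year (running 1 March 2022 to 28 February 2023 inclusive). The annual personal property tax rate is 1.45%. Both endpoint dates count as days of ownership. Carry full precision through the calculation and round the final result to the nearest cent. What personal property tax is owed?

Days held (1 March 2022 – 19 February 2023): 356 out of 365
Tax = €2481000 × 1.45% × 356/365 = €35087.4575

€35087.46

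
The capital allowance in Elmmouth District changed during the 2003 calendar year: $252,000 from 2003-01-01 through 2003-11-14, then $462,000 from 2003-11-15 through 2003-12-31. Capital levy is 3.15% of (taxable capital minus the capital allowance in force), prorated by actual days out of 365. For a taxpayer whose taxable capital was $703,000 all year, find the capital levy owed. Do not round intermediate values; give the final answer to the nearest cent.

2003-01-01 to 2003-11-14: 318 days, exemption $252,000 → ($703,000 − $252,000) × 3.15% × 318/365 = $12,377.1699
2003-11-15 to 2003-12-31: 47 days, exemption $462,000 → ($703,000 − $462,000) × 3.15% × 47/365 = $977.5356
Total = $13,354.7055

$13,354.71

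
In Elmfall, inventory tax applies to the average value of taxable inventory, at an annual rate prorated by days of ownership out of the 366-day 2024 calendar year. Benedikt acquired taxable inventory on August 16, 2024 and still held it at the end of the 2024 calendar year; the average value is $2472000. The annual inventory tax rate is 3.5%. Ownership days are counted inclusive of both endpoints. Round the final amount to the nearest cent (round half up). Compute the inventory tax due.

Days held (August 16 – December 31, 2024): 138 out of 366
Tax = $2472000 × 3.5% × 138/366 = $32622.2951

$32622.30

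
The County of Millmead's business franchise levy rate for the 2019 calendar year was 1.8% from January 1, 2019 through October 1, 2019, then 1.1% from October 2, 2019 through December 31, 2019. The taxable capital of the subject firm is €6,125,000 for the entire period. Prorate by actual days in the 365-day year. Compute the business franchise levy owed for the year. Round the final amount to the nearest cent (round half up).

January 1 – October 1, 2019: 274 days at 1.8% → €6,125,000 × 1.8% × 274/365 = €82,763.0137
October 2 – December 31, 2019: 91 days at 1.1% → €6,125,000 × 1.1% × 91/365 = €16,797.6027
Total = €99,560.6164

€99,560.62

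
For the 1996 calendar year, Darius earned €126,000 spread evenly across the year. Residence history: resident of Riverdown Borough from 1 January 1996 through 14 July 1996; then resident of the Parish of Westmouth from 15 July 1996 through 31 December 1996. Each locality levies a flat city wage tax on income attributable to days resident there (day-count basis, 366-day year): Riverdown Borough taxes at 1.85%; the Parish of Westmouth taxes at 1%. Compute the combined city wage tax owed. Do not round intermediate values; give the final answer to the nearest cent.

Riverdown Borough, 1 January – 14 July 1996: 196 days → €126,000 × 1.85% × 196/366 = €1,248.2951
The Parish of Westmouth, 15 July – 31 December 1996: 170 days → €126,000 × 1% × 170/366 = €585.2459
Total = €1,833.5410

€1,833.54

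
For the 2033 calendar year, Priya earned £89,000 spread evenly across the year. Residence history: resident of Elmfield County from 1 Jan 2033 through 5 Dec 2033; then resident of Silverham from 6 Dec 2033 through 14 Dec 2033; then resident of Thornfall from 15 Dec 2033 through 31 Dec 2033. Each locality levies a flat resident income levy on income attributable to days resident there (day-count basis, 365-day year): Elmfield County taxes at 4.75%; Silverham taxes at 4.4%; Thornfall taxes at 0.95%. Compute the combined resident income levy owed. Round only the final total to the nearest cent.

£4,062.30

Elmfield County, 1 Jan – 5 Dec 2033: 339 days → £89,000 × 4.75% × 339/365 = £3,926.3630
Silverham, 6 Dec – 14 Dec 2033: 9 days → £89,000 × 4.4% × 9/365 = £96.5589
Thornfall, 15 Dec – 31 Dec 2033: 17 days → £89,000 × 0.95% × 17/365 = £39.3795
Total = £4,062.3014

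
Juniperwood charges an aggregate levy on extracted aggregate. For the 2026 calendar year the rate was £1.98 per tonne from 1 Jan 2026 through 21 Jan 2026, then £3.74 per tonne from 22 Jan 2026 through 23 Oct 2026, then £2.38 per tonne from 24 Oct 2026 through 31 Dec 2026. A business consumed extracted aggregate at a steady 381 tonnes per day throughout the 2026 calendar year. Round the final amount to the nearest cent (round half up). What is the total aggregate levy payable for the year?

1 Jan – 21 Jan 2026: 21 days × 381 tonnes/day = 8,001 tonnes at £1.98/tonne → £15,841.98
22 Jan – 23 Oct 2026: 275 days × 381 tonnes/day = 104,775 tonnes at £3.74/tonne → £391,858.50
24 Oct – 31 Dec 2026: 69 days × 381 tonnes/day = 26,289 tonnes at £2.38/tonne → £62,567.82

£470,268.30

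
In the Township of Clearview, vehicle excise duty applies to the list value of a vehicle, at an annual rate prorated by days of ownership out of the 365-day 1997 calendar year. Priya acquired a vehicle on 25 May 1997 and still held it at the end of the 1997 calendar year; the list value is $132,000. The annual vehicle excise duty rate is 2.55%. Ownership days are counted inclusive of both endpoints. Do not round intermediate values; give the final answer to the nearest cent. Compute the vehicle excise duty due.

Days held (25 May – 31 Dec 1997): 221 out of 365
Tax = $132,000 × 2.55% × 221/365 = $2,038.0438

$2,038.04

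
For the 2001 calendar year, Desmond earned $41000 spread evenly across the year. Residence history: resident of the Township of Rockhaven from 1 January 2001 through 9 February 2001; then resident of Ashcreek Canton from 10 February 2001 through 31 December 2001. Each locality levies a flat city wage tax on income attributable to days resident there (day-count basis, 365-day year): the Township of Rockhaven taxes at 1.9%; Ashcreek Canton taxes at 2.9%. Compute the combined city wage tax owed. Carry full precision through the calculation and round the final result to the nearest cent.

$1144.07

The Township of Rockhaven, 1 January – 9 February 2001: 40 days → $41000 × 1.9% × 40/365 = $85.3699
Ashcreek Canton, 10 February – 31 December 2001: 325 days → $41000 × 2.9% × 325/365 = $1058.6986
Total = $1144.0685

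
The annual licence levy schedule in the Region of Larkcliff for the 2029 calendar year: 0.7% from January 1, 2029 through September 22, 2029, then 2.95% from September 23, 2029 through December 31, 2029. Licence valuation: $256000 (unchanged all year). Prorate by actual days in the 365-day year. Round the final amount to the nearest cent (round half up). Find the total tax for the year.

January 1 – September 22, 2029: 265 days at 0.7% → $256000 × 0.7% × 265/365 = $1301.0411
September 23 – December 31, 2029: 100 days at 2.95% → $256000 × 2.95% × 100/365 = $2069.0411
Total = $3370.0822

$3370.08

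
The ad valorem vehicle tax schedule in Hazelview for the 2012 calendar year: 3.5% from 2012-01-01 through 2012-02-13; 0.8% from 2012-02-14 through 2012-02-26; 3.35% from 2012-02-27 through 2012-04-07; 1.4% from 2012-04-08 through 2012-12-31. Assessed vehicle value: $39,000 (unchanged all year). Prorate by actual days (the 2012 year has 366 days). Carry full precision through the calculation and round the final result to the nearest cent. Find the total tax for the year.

$721.34

2012-01-01 to 2012-02-13: 44 days at 3.5% → $39,000 × 3.5% × 44/366 = $164.0984
2012-02-14 to 2012-02-26: 13 days at 0.8% → $39,000 × 0.8% × 13/366 = $11.0820
2012-02-27 to 2012-04-07: 41 days at 3.35% → $39,000 × 3.35% × 41/366 = $146.3566
2012-04-08 to 2012-12-31: 268 days at 1.4% → $39,000 × 1.4% × 268/366 = $399.8033
Total = $721.3402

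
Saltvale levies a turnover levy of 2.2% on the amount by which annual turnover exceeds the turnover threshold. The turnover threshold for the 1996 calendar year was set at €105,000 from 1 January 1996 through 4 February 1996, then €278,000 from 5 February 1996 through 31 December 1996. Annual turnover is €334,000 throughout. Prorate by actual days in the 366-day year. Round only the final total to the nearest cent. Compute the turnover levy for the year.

1 January – 4 February 1996: 35 days, exemption €105,000 → (€334,000 − €105,000) × 2.2% × 35/366 = €481.7760
5 February – 31 December 1996: 331 days, exemption €278,000 → (€334,000 − €278,000) × 2.2% × 331/366 = €1,114.1858
Total = €1,595.9617

€1,595.96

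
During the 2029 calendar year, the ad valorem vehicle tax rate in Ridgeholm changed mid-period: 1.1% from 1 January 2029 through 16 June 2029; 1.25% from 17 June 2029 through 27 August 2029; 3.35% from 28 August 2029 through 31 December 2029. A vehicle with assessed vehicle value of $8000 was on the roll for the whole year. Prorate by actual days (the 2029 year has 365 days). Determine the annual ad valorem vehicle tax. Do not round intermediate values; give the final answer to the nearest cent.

1 January – 16 June 2029: 167 days at 1.1% → $8000 × 1.1% × 167/365 = $40.2630
17 June – 27 August 2029: 72 days at 1.25% → $8000 × 1.25% × 72/365 = $19.7260
28 August – 31 December 2029: 126 days at 3.35% → $8000 × 3.35% × 126/365 = $92.5151
Total = $152.5041

$152.50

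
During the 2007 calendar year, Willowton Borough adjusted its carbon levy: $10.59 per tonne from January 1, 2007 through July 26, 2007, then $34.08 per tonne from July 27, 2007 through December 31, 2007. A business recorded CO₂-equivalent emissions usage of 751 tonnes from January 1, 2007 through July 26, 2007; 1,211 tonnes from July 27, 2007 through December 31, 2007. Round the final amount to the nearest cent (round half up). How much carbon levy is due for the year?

January 1 – July 26, 2007: 751 tonnes at $10.59/tonne → $7953.09
July 27 – December 31, 2007: 1,211 tonnes at $34.08/tonne → $41270.88

$49223.97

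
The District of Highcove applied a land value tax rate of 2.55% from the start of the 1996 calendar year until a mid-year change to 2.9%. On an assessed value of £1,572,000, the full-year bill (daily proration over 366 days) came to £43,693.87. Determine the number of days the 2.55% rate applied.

Let d = days at the first rate; then 366 − d days at the second rate.
£1,572,000 × [2.55%·d + 2.9%·(366−d)] / 366 = £43,693.87
Solving gives d = 126, so the new rate took effect on 6 May 1996.

126 days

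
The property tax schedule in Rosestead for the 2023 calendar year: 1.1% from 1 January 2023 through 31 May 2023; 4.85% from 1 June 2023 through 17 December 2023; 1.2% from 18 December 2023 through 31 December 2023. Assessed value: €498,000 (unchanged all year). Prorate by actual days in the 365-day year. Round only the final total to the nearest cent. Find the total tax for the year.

€15,729.98

1 January – 31 May 2023: 151 days at 1.1% → €498,000 × 1.1% × 151/365 = €2,266.2411
1 June – 17 December 2023: 200 days at 4.85% → €498,000 × 4.85% × 200/365 = €13,234.5205
18 December – 31 December 2023: 14 days at 1.2% → €498,000 × 1.2% × 14/365 = €229.2164
Total = €15,729.9781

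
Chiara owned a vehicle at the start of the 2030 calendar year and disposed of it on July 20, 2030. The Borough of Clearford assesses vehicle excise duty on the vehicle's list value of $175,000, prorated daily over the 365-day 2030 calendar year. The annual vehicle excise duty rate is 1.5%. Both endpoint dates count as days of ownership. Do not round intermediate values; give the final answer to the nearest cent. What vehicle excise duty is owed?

Days held (January 1 – July 20, 2030): 201 out of 365
Tax = $175,000 × 1.5% × 201/365 = $1,445.5479

$1,445.55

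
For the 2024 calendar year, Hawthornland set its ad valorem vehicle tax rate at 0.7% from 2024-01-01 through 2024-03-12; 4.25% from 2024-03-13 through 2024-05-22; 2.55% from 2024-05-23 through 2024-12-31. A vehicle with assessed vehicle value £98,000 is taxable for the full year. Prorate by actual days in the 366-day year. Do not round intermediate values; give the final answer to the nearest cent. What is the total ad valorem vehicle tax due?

£2,465.53

2024-01-01 to 2024-03-12: 72 days at 0.7% → £98,000 × 0.7% × 72/366 = £134.9508
2024-03-13 to 2024-05-22: 71 days at 4.25% → £98,000 × 4.25% × 71/366 = £807.9645
2024-05-23 to 2024-12-31: 223 days at 2.55% → £98,000 × 2.55% × 223/366 = £1,522.6148
Total = £2,465.5301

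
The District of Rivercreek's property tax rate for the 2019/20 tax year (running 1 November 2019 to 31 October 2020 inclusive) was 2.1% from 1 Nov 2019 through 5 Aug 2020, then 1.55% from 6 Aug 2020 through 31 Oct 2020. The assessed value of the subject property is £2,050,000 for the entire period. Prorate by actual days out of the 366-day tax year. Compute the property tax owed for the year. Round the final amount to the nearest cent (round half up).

1 Nov 2019 – 5 Aug 2020: 279 days at 2.1% → £2,050,000 × 2.1% × 279/366 = £32,816.8033
6 Aug – 31 Oct 2020: 87 days at 1.55% → £2,050,000 × 1.55% × 87/366 = £7,553.0738
Total = £40,369.8770

£40,369.88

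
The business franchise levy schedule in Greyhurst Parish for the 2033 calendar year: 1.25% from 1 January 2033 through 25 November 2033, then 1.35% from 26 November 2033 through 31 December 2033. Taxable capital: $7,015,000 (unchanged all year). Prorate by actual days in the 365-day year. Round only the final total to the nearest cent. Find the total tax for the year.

1 January – 25 November 2033: 329 days at 1.25% → $7,015,000 × 1.25% × 329/365 = $79,038.8699
26 November – 31 December 2033: 36 days at 1.35% → $7,015,000 × 1.35% × 36/365 = $9,340.5205
Total = $88,379.3904

$88,379.39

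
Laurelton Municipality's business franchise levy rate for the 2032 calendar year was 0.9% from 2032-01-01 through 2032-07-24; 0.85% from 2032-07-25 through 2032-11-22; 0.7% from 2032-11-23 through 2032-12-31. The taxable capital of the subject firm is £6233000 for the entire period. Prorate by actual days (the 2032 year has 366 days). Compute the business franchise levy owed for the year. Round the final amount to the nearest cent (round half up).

£53738.34

2032-01-01 to 2032-07-24: 206 days at 0.9% → £6233000 × 0.9% × 206/366 = £31573.7213
2032-07-25 to 2032-11-22: 121 days at 0.85% → £6233000 × 0.85% × 121/366 = £17515.4112
2032-11-23 to 2032-12-31: 39 days at 0.7% → £6233000 × 0.7% × 39/366 = £4649.2049
Total = £53738.3374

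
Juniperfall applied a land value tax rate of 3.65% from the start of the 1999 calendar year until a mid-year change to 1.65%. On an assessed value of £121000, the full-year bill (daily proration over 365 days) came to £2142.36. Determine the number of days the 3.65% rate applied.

22 days

Let d = days at the first rate; then 365 − d days at the second rate.
£121000 × [3.65%·d + 1.65%·(365−d)] / 365 = £2142.36
Solving gives d = 22, so the new rate took effect on 23 Jan 1999.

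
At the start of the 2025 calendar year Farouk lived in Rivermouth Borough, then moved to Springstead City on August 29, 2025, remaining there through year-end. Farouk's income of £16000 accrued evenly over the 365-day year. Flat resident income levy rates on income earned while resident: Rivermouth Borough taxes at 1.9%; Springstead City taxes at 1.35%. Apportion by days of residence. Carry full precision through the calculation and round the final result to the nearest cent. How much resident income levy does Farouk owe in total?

Rivermouth Borough, January 1 – August 28, 2025: 240 days → £16000 × 1.9% × 240/365 = £199.8904
Springstead City, August 29 – December 31, 2025: 125 days → £16000 × 1.35% × 125/365 = £73.9726
Total = £273.8630

£273.86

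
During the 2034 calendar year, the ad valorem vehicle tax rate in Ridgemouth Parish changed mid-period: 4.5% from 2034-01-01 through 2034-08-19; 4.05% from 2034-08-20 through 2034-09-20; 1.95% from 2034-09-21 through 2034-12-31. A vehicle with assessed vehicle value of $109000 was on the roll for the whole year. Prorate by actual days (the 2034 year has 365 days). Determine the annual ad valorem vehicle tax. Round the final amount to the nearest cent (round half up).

$4085.26

2034-01-01 to 2034-08-19: 231 days at 4.5% → $109000 × 4.5% × 231/365 = $3104.2603
2034-08-20 to 2034-09-20: 32 days at 4.05% → $109000 × 4.05% × 32/365 = $387.0247
2034-09-21 to 2034-12-31: 102 days at 1.95% → $109000 × 1.95% × 102/365 = $593.9753
Total = $4085.2603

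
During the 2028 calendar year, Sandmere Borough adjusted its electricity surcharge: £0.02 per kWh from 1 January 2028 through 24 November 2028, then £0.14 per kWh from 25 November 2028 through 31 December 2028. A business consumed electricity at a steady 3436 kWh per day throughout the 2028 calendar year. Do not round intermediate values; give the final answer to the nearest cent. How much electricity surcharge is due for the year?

£40407.36

1 January – 24 November 2028: 329 days × 3436 kWh/day = 1,130,444 kWh at £0.02/kWh → £22608.88
25 November – 31 December 2028: 37 days × 3436 kWh/day = 127,132 kWh at £0.14/kWh → £17798.48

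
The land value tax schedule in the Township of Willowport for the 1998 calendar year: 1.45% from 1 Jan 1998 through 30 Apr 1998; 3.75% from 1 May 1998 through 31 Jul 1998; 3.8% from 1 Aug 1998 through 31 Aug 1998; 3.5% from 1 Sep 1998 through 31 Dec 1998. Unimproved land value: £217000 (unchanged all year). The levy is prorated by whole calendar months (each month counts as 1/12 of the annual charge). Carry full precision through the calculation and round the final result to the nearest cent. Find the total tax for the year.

£6302.04

1 Jan – 30 Apr 1998: 4 months at 1.45% → £217000 × 1.45% × 4/12 = £1048.8333
1 May – 31 Jul 1998: 3 months at 3.75% → £217000 × 3.75% × 3/12 = £2034.3750
1 Aug – 31 Aug 1998: 1 month at 3.8% → £217000 × 3.8% × 1/12 = £687.1667
1 Sep – 31 Dec 1998: 4 months at 3.5% → £217000 × 3.5% × 4/12 = £2531.6667
Total = £6302.0417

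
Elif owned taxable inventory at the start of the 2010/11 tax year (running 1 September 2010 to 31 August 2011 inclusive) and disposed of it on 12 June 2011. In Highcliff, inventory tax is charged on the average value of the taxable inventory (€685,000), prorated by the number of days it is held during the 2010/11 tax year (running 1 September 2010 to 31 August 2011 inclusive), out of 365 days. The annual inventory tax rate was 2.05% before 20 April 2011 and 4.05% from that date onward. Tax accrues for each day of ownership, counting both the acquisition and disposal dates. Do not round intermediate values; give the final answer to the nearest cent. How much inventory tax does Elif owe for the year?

€12,991.54

1 September 2010 – 19 April 2011: 231 days at 2.05% → €685,000 × 2.05% × 231/365 = €8,887.1712
20 April – 12 June 2011: 54 days at 4.05% → €685,000 × 4.05% × 54/365 = €4,104.3699
Total = €12,991.5411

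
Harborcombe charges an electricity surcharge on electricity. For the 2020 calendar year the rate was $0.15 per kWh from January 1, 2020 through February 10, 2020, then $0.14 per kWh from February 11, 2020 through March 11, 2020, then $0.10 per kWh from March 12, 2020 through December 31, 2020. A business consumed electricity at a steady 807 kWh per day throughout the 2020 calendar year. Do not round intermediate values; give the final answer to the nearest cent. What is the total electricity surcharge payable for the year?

$32,158.95

January 1 – February 10, 2020: 41 days × 807 kWh/day = 33,087 kWh at $0.15/kWh → $4,963.05
February 11 – March 11, 2020: 30 days × 807 kWh/day = 24,210 kWh at $0.14/kWh → $3,389.40
March 12 – December 31, 2020: 295 days × 807 kWh/day = 238,065 kWh at $0.10/kWh → $23,806.50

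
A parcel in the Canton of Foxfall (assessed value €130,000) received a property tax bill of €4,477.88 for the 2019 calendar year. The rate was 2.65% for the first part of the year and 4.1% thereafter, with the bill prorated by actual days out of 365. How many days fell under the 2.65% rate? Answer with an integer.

165 days

Let d = days at the first rate; then 365 − d days at the second rate.
€130,000 × [2.65%·d + 4.1%·(365−d)] / 365 = €4,477.88
Solving gives d = 165, so the new rate took effect on 15 Jun 2019.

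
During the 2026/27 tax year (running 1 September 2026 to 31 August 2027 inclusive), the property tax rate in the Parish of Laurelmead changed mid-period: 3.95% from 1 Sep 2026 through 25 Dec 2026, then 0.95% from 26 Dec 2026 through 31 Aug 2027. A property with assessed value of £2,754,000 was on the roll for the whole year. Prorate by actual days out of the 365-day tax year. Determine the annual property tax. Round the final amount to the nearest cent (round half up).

£52,420.32

1 Sep – 25 Dec 2026: 116 days at 3.95% → £2,754,000 × 3.95% × 116/365 = £34,572.1315
26 Dec 2026 – 31 Aug 2027: 249 days at 0.95% → £2,754,000 × 0.95% × 249/365 = £17,848.1836
Total = £52,420.3151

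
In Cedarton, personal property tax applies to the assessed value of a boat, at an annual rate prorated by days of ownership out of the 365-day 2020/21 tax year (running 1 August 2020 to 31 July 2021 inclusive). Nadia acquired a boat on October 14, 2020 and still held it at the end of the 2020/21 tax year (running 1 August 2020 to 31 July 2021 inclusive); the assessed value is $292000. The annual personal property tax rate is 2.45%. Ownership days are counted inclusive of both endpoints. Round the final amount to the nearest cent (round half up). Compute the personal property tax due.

Days held (October 14, 2020 – July 31, 2021): 291 out of 365
Tax = $292000 × 2.45% × 291/365 = $5703.6000

$5703.60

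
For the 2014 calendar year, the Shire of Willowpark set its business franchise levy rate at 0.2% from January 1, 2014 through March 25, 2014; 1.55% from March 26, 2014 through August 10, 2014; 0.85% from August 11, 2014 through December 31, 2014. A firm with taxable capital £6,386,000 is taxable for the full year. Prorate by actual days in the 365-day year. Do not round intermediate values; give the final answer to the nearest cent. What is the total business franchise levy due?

January 1 – March 25, 2014: 84 days at 0.2% → £6,386,000 × 0.2% × 84/365 = £2,939.3096
March 26 – August 10, 2014: 138 days at 1.55% → £6,386,000 × 1.55% × 138/365 = £37,423.7096
August 11 – December 31, 2014: 143 days at 0.85% → £6,386,000 × 0.85% × 143/365 = £21,266.2548
Total = £61,629.2740

£61,629.27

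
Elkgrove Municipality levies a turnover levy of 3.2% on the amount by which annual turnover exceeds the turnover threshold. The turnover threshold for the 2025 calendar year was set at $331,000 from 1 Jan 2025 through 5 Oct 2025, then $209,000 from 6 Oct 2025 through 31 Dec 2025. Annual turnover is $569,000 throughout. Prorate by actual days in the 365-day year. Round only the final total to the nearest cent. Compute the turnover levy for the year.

$8,546.54

1 Jan – 5 Oct 2025: 278 days, exemption $331,000 → ($569,000 − $331,000) × 3.2% × 278/365 = $5,800.6795
6 Oct – 31 Dec 2025: 87 days, exemption $209,000 → ($569,000 − $209,000) × 3.2% × 87/365 = $2,745.8630
Total = $8,546.5425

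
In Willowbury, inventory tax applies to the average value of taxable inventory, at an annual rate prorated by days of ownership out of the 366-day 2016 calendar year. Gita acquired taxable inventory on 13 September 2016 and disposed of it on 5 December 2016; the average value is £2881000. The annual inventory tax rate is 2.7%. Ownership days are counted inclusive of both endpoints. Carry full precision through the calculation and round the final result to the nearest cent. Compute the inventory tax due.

Days held (13 September – 5 December 2016): 84 out of 366
Tax = £2881000 × 2.7% × 84/366 = £17852.7541

£17852.75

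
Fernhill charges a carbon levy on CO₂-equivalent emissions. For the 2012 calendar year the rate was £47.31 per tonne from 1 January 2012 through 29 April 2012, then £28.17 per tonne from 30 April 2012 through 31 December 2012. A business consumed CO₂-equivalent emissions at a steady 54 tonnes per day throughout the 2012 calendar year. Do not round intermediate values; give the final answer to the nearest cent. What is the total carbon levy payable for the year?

£680779.08

1 January – 29 April 2012: 120 days × 54 tonnes/day = 6,480 tonnes at £47.31/tonne → £306568.80
30 April – 31 December 2012: 246 days × 54 tonnes/day = 13,284 tonnes at £28.17/tonne → £374210.28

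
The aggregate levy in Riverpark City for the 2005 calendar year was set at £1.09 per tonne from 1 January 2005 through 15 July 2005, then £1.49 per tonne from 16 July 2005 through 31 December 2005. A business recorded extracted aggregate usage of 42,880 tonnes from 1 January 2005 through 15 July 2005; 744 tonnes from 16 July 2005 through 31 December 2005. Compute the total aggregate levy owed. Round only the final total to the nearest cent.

1 January – 15 July 2005: 42,880 tonnes at £1.09/tonne → £46,739.20
16 July – 31 December 2005: 744 tonnes at £1.49/tonne → £1,108.56

£47,847.76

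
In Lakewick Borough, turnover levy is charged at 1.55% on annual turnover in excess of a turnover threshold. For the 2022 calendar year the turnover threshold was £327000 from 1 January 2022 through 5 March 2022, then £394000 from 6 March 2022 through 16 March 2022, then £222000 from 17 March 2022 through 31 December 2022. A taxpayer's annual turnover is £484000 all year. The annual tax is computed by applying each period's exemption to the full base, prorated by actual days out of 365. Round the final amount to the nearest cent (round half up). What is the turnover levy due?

1 January – 5 March 2022: 64 days, exemption £327000 → (£484000 − £327000) × 1.55% × 64/365 = £426.6959
6 March – 16 March 2022: 11 days, exemption £394000 → (£484000 − £394000) × 1.55% × 11/365 = £42.0411
17 March – 31 December 2022: 290 days, exemption £222000 → (£484000 − £222000) × 1.55% × 290/365 = £3226.5479
Total = £3695.2849

£3695.28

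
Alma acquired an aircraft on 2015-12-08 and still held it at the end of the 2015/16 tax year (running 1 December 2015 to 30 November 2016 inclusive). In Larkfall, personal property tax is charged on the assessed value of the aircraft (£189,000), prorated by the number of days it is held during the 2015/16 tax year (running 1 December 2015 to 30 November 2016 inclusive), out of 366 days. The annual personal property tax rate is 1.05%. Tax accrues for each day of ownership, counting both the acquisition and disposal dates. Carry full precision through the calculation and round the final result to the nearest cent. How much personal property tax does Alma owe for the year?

Days held (2015-12-08 to 2016-11-30): 359 out of 366
Tax = £189,000 × 1.05% × 359/366 = £1,946.5451

£1,946.55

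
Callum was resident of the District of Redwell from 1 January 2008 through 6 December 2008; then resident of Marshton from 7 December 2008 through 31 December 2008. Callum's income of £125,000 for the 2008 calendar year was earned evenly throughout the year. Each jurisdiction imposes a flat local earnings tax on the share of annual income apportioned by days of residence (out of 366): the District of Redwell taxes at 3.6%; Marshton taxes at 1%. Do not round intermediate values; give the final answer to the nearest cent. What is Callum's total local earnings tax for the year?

£4,278.01

The District of Redwell, 1 January – 6 December 2008: 341 days → £125,000 × 3.6% × 341/366 = £4,192.6230
Marshton, 7 December – 31 December 2008: 25 days → £125,000 × 1% × 25/366 = £85.3825
Total = £4,278.0055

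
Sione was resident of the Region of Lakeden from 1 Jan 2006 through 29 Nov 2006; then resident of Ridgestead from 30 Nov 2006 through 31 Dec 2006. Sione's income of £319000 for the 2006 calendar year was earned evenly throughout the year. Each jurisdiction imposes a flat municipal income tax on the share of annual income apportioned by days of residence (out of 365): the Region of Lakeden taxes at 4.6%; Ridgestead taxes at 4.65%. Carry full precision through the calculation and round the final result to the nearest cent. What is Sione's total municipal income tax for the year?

The Region of Lakeden, 1 Jan – 29 Nov 2006: 333 days → £319000 × 4.6% × 333/365 = £13387.5123
Ridgestead, 30 Nov – 31 Dec 2006: 32 days → £319000 × 4.65% × 32/365 = £1300.4712
Total = £14687.9836

£14687.98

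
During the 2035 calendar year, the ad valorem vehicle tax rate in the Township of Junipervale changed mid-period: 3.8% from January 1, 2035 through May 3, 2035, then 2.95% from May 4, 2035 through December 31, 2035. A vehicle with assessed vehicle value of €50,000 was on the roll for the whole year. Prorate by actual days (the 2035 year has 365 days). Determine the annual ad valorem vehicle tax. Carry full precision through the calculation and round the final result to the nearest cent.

January 1 – May 3, 2035: 123 days at 3.8% → €50,000 × 3.8% × 123/365 = €640.2740
May 4 – December 31, 2035: 242 days at 2.95% → €50,000 × 2.95% × 242/365 = €977.9452
Total = €1,618.2192

€1,618.22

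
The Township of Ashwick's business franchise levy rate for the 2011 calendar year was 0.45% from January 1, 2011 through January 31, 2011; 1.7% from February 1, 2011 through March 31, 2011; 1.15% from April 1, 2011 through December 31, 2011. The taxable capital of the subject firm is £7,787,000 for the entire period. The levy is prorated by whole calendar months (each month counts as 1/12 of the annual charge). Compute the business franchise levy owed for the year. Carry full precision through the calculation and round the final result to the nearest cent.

January 1 – January 31, 2011: 1 month at 0.45% → £7,787,000 × 0.45% × 1/12 = £2,920.1250
February 1 – March 31, 2011: 2 months at 1.7% → £7,787,000 × 1.7% × 2/12 = £22,063.1667
April 1 – December 31, 2011: 9 months at 1.15% → £7,787,000 × 1.15% × 9/12 = £67,162.8750
Total = £92,146.1667

£92,146.17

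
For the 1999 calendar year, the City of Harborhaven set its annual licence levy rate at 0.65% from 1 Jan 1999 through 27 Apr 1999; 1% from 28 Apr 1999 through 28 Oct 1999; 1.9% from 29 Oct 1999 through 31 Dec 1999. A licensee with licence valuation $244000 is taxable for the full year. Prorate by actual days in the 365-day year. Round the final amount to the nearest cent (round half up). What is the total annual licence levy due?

$2551.30

1 Jan – 27 Apr 1999: 117 days at 0.65% → $244000 × 0.65% × 117/365 = $508.3890
28 Apr – 28 Oct 1999: 184 days at 1% → $244000 × 1% × 184/365 = $1230.0274
29 Oct – 31 Dec 1999: 64 days at 1.9% → $244000 × 1.9% × 64/365 = $812.8877
Total = $2551.3041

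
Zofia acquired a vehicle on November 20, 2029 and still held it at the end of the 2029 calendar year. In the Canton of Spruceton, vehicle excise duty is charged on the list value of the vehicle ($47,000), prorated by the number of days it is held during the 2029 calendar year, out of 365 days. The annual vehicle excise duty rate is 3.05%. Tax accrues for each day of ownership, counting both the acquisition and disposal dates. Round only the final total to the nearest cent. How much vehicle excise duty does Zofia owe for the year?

$164.95

Days held (November 20 – December 31, 2029): 42 out of 365
Tax = $47,000 × 3.05% × 42/365 = $164.9507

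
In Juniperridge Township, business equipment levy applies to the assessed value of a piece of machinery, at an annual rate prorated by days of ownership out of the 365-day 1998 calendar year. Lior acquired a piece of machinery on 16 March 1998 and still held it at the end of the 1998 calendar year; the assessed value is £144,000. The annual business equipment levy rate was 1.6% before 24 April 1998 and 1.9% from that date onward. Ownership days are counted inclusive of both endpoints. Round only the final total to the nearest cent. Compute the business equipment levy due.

16 March – 23 April 1998: 39 days at 1.6% → £144,000 × 1.6% × 39/365 = £246.1808
24 April – 31 December 1998: 252 days at 1.9% → £144,000 × 1.9% × 252/365 = £1,888.9644
Total = £2,135.1452

£2,135.15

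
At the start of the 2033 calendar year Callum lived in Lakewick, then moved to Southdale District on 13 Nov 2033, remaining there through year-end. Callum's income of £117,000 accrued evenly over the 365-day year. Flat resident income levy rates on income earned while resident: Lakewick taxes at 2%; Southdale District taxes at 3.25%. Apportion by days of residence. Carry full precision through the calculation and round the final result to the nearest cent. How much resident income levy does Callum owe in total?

£2,536.34

Lakewick, 1 Jan – 12 Nov 2033: 316 days → £117,000 × 2% × 316/365 = £2,025.8630
Southdale District, 13 Nov – 31 Dec 2033: 49 days → £117,000 × 3.25% × 49/365 = £510.4726
Total = £2,536.3356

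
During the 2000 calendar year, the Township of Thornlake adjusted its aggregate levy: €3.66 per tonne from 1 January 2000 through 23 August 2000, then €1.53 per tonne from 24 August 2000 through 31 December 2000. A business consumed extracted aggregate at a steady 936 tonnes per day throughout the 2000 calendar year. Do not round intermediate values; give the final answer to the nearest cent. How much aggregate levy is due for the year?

1 January – 23 August 2000: 236 days × 936 tonnes/day = 220,896 tonnes at €3.66/tonne → €808479.36
24 August – 31 December 2000: 130 days × 936 tonnes/day = 121,680 tonnes at €1.53/tonne → €186170.40

€994649.76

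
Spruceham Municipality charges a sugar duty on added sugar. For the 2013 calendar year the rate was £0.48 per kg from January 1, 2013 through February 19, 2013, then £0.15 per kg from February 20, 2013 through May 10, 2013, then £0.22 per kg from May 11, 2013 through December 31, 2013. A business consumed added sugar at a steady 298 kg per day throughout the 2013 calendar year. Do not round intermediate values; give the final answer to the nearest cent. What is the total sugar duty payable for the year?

January 1 – February 19, 2013: 50 days × 298 kg/day = 14,900 kg at £0.48/kg → £7152.00
February 20 – May 10, 2013: 80 days × 298 kg/day = 23,840 kg at £0.15/kg → £3576.00
May 11 – December 31, 2013: 235 days × 298 kg/day = 70,030 kg at £0.22/kg → £15406.60

£26134.60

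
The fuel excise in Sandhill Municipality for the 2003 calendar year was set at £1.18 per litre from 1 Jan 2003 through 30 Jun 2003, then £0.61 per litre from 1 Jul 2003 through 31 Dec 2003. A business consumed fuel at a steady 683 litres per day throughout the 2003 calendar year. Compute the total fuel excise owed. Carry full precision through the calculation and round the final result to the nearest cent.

£222,535.06

1 Jan – 30 Jun 2003: 181 days × 683 litres/day = 123,623 litres at £1.18/litre → £145,875.14
1 Jul – 31 Dec 2003: 184 days × 683 litres/day = 125,672 litres at £0.61/litre → £76,659.92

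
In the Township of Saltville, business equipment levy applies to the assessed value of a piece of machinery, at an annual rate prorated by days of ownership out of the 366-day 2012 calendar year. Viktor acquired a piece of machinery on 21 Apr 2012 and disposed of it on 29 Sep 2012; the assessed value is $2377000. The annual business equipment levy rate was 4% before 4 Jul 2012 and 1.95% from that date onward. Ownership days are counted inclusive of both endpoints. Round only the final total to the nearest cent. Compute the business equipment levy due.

$30368.45

21 Apr – 3 Jul 2012: 74 days at 4% → $2377000 × 4% × 74/366 = $19223.8251
4 Jul – 29 Sep 2012: 88 days at 1.95% → $2377000 × 1.95% × 88/366 = $11144.6230
Total = $30368.4481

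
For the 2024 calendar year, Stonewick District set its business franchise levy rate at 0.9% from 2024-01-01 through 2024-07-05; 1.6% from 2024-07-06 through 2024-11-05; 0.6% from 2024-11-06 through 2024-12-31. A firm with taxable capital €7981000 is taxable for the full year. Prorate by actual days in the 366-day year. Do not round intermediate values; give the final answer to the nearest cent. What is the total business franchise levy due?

€86940.57

2024-01-01 to 2024-07-05: 187 days at 0.9% → €7981000 × 0.9% × 187/366 = €36699.5164
2024-07-06 to 2024-11-05: 123 days at 1.6% → €7981000 × 1.6% × 123/366 = €42914.2295
2024-11-06 to 2024-12-31: 56 days at 0.6% → €7981000 × 0.6% × 56/366 = €7326.8197
Total = €86940.5656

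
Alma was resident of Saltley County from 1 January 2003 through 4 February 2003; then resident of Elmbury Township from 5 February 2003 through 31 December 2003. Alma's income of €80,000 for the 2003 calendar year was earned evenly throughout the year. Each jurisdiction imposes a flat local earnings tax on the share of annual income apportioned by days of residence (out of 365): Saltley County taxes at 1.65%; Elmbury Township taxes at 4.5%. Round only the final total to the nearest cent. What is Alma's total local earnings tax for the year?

Saltley County, 1 January – 4 February 2003: 35 days → €80,000 × 1.65% × 35/365 = €126.5753
Elmbury Township, 5 February – 31 December 2003: 330 days → €80,000 × 4.5% × 330/365 = €3,254.7945
Total = €3,381.3699

€3,381.37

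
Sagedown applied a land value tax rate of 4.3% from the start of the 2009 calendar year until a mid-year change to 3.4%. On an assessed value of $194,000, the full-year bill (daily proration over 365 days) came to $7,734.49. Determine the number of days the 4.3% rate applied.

Let d = days at the first rate; then 365 − d days at the second rate.
$194,000 × [4.3%·d + 3.4%·(365−d)] / 365 = $7,734.49
Solving gives d = 238, so the new rate took effect on 27 August 2009.

238 days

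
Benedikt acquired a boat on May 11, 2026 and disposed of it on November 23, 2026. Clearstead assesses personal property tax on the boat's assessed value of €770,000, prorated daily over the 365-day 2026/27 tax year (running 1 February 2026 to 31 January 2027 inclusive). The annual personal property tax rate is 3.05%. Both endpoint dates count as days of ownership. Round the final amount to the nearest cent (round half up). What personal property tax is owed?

Days held (May 11 – November 23, 2026): 197 out of 365
Tax = €770,000 × 3.05% × 197/365 = €12,675.4658

€12,675.47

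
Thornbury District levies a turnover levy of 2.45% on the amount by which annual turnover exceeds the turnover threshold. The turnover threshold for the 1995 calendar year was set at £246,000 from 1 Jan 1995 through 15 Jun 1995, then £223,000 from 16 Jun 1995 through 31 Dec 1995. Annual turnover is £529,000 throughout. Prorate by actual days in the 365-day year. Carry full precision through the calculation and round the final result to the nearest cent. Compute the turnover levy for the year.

1 Jan – 15 Jun 1995: 166 days, exemption £246,000 → (£529,000 − £246,000) × 2.45% × 166/365 = £3,153.3178
16 Jun – 31 Dec 1995: 199 days, exemption £223,000 → (£529,000 − £223,000) × 2.45% × 199/365 = £4,087.4055
Total = £7,240.7233

£7,240.72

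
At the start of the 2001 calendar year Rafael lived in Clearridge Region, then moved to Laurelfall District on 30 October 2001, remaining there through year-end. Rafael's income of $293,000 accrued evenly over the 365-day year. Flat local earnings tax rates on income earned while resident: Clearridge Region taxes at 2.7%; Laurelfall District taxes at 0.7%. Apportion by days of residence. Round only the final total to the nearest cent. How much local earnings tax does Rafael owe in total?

Clearridge Region, 1 January – 29 October 2001: 302 days → $293,000 × 2.7% × 302/365 = $6,545.5397
Laurelfall District, 30 October – 31 December 2001: 63 days → $293,000 × 0.7% × 63/365 = $354.0082
Total = $6,899.5479

$6,899.55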